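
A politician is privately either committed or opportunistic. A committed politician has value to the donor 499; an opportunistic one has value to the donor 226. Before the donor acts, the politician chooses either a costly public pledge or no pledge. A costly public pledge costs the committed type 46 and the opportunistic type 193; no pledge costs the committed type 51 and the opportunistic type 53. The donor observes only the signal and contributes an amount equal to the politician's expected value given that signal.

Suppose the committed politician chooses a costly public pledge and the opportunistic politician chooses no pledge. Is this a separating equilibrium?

No

If types separate, pledge earns payment 499 and no pledge earns 226.
Committed: pledge gives 499 − 46 = 453; no pledge gives 226 − 51 = 175. No deviation. ✓
Opportunistic: no pledge gives 226 − 53 = 173; pledge gives 499 − 193 = 306. Would deviate. ✗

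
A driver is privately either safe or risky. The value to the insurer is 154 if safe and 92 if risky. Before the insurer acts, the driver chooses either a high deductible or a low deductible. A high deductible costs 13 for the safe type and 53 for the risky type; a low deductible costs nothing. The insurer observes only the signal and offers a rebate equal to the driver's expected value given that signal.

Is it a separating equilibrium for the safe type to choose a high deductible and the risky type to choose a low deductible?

Under separation the insurer infers type exactly: high deductible → safe (pays 154), low deductible → risky (pays 92).
Safe: high deductible gives 154 − 13 = 141; low deductible gives 92 − 0 = 92. No deviation. ✓
Risky: low deductible gives 92 − 0 = 92; high deductible gives 154 − 53 = 101. Would deviate. ✗

No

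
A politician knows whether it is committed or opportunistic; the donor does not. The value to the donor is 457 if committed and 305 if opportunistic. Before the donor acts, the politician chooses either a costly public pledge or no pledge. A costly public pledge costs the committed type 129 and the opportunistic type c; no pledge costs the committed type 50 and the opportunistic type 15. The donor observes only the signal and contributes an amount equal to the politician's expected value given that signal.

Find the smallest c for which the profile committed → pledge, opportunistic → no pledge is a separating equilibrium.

167

Under separation: pledge → committed (pays 457); no pledge → opportunistic (pays 305).
Committed: 457 − 129 = 328 ≥ 305 − 50 = 255. Holds regardless of c. ✓
Opportunistic: 305 − 15 ≥ 457 − c, so c ≥ 457 − 290 = 167.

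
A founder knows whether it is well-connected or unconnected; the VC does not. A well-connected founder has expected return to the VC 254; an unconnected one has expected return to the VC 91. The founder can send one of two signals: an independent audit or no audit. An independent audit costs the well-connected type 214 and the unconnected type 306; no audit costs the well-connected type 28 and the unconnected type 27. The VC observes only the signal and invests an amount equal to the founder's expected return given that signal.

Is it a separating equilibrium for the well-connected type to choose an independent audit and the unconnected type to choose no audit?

If types separate, audit earns payment 254 and no audit earns 91.
Well-connected: audit gives 254 − 214 = 40; no audit gives 91 − 28 = 63. Would deviate. ✗
Unconnected: no audit gives 91 − 27 = 64; audit gives 254 − 306 = -52. No deviation. ✓

No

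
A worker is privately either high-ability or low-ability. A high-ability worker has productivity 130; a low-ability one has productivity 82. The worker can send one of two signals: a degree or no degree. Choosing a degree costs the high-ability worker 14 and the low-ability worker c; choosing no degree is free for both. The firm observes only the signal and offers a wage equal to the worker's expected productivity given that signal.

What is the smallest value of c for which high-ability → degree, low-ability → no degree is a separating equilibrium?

48

Under separation: degree → high-ability (pays 130); no degree → low-ability (pays 82).
High-ability: 130 − 14 = 116 ≥ 82 − 0 = 82. Holds regardless of c. ✓
Low-ability: 82 − 0 ≥ 130 − c, so c ≥ 130 − 82 = 48.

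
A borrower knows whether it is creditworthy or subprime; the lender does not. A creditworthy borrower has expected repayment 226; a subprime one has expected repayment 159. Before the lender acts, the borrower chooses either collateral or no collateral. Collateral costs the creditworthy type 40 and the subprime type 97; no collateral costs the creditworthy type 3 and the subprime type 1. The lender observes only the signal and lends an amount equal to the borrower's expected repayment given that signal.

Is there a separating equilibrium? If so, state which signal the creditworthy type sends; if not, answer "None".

Try creditworthy → collateral, subprime → no collateral:
  If types separate, collateral earns payment 226 and no collateral earns 159.
  Creditworthy: collateral gives 226 − 40 = 186; no collateral gives 159 − 3 = 156. No deviation. ✓
  Subprime: no collateral gives 159 − 1 = 158; collateral gives 226 − 97 = 129. No deviation. ✓
Both hold — the creditworthy type sends collateral.

collateral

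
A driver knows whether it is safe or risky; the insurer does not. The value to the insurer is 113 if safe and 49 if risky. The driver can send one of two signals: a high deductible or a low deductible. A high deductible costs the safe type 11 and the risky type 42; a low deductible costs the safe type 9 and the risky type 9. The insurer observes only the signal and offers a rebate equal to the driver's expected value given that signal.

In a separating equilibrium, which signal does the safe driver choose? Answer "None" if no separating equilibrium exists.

None

Try safe → high deductible, risky → low deductible:
  If types separate, high deductible earns payment 113 and low deductible earns 49.
  Safe: high deductible gives 113 − 11 = 102; low deductible gives 49 − 9 = 40. No deviation. ✓
  Risky: low deductible gives 49 − 9 = 40; high deductible gives 113 − 42 = 71. Would deviate. ✗
Try safe → low deductible, risky → high deductible:
  If types separate, low deductible earns payment 113 and high deductible earns 49.
  Safe: low deductible gives 113 − 9 = 104; high deductible gives 49 − 11 = 38. No deviation. ✓
  Risky: high deductible gives 49 − 42 = 7; low deductible gives 113 − 9 = 104. Would deviate. ✗
Neither assignment is incentive-compatible.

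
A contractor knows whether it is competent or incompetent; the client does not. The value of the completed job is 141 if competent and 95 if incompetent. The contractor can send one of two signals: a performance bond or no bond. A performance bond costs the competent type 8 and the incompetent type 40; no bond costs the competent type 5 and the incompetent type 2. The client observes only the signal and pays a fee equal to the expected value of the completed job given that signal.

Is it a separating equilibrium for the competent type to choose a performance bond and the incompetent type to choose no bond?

No

If types separate, bond earns payment 141 and no bond earns 95.
Competent: bond gives 141 − 8 = 133; no bond gives 95 − 5 = 90. No deviation. ✓
Incompetent: no bond gives 95 − 2 = 93; bond gives 141 − 40 = 101. Would deviate. ✗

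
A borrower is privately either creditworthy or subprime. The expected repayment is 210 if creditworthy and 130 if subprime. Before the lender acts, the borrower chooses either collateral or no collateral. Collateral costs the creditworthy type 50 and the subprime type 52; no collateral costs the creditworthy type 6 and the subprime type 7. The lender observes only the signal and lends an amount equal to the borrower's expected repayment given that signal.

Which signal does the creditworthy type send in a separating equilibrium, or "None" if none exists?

Try creditworthy → collateral, subprime → no collateral:
  Under separation the lender infers type exactly: collateral → creditworthy (pays 210), no collateral → subprime (pays 130).
  Creditworthy: collateral gives 210 − 50 = 160; no collateral gives 130 − 6 = 124. No deviation. ✓
  Subprime: no collateral gives 130 − 7 = 123; collateral gives 210 − 52 = 158. Would deviate. ✗
Try creditworthy → no collateral, subprime → collateral:
  Under separation the lender infers type exactly: no collateral → creditworthy (pays 210), collateral → subprime (pays 130).
  Creditworthy: no collateral gives 210 − 6 = 204; collateral gives 130 − 50 = 80. No deviation. ✓
  Subprime: collateral gives 130 − 52 = 78; no collateral gives 210 − 7 = 203. Would deviate. ✗
Neither assignment is incentive-compatible.

None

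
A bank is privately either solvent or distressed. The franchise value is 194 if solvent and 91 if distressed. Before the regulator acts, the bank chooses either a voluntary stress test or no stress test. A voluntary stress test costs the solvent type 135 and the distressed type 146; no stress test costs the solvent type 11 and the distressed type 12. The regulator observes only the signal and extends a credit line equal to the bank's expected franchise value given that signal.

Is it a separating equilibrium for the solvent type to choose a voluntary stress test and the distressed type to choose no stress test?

No

Under separation the regulator infers type exactly: stress test → solvent (pays 194), no stress test → distressed (pays 91).
Solvent: stress test gives 194 − 135 = 59; no stress test gives 91 − 11 = 80. Would deviate. ✗
Distressed: no stress test gives 91 − 12 = 79; stress test gives 194 − 146 = 48. No deviation. ✓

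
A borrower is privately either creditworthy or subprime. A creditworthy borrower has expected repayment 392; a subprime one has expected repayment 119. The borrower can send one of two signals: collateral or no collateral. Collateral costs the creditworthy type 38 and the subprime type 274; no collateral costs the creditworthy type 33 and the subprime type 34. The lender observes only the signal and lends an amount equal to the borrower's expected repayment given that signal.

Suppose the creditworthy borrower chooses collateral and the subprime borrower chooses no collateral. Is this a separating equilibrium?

No

If types separate, collateral earns payment 392 and no collateral earns 119.
Creditworthy: collateral gives 392 − 38 = 354; no collateral gives 119 − 33 = 86. No deviation. ✓
Subprime: no collateral gives 119 − 34 = 85; collateral gives 392 − 274 = 118. Would deviate. ✗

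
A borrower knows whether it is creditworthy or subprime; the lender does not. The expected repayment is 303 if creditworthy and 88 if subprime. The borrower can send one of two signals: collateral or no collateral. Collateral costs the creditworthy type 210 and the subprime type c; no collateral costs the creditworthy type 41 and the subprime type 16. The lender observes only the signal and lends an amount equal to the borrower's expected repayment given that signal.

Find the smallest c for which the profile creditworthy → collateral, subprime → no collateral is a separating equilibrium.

231

Under separation: collateral → creditworthy (pays 303); no collateral → subprime (pays 88).
Creditworthy: 303 − 210 = 93 ≥ 88 − 41 = 47. Holds regardless of c. ✓
Subprime: 88 − 16 ≥ 303 − c, so c ≥ 303 − 72 = 231.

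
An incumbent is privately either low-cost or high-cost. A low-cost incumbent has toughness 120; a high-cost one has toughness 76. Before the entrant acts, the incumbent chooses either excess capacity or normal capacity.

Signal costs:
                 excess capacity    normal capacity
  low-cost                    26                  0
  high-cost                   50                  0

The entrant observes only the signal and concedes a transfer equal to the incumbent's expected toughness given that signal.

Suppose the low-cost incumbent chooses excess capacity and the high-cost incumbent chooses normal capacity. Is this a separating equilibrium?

Yes

If types separate, excess capacity earns payment 120 and normal capacity earns 76.
Low-cost: excess capacity gives 120 − 26 = 94; normal capacity gives 76 − 0 = 76. No deviation. ✓
High-cost: normal capacity gives 76 − 0 = 76; excess capacity gives 120 − 50 = 70. No deviation. ✓
Both incentive constraints hold.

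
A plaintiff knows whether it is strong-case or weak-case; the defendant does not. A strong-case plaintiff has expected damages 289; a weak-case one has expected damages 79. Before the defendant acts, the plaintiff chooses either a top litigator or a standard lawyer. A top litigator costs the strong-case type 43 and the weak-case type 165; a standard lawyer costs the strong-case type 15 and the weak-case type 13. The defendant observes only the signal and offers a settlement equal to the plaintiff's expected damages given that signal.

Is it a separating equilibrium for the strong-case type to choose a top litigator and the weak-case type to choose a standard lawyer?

No

Under separation the defendant infers type exactly: top litigator → strong-case (pays 289), standard lawyer → weak-case (pays 79).
Strong-case: top litigator gives 289 − 43 = 246; standard lawyer gives 79 − 15 = 64. No deviation. ✓
Weak-case: standard lawyer gives 79 − 13 = 66; top litigator gives 289 − 165 = 124. Would deviate. ✗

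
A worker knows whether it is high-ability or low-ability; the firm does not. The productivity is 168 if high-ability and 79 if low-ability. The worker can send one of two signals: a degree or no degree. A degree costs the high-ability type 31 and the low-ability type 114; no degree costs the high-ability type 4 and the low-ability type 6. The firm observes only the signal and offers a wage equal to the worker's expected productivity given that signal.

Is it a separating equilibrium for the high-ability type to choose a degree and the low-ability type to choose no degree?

Yes

If types separate, degree earns payment 168 and no degree earns 79.
High-ability: degree gives 168 − 31 = 137; no degree gives 79 − 4 = 75. No deviation. ✓
Low-ability: no degree gives 79 − 6 = 73; degree gives 168 − 114 = 54. No deviation. ✓
Both incentive constraints hold.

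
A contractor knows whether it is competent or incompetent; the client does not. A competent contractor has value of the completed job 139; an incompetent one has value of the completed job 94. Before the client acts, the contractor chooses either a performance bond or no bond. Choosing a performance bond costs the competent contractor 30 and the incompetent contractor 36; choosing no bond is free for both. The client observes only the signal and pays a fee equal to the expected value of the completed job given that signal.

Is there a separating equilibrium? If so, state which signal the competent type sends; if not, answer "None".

Try competent → bond, incompetent → no bond:
  If types separate, bond earns payment 139 and no bond earns 94.
  Competent: bond gives 139 − 30 = 109; no bond gives 94 − 0 = 94. No deviation. ✓
  Incompetent: no bond gives 94 − 0 = 94; bond gives 139 − 36 = 103. Would deviate. ✗
Try competent → no bond, incompetent → bond:
  If types separate, no bond earns payment 139 and bond earns 94.
  Competent: no bond gives 139 − 0 = 139; bond gives 94 − 30 = 64. No deviation. ✓
  Incompetent: bond gives 94 − 36 = 58; no bond gives 139 − 0 = 139. Would deviate. ✗
Neither assignment is incentive-compatible.

None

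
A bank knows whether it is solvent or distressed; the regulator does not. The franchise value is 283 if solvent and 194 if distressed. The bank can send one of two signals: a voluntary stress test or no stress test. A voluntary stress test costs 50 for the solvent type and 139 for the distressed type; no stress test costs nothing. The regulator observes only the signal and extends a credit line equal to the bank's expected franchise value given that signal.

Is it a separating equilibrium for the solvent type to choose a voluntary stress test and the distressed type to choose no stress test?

Yes

Under separation the regulator infers type exactly: stress test → solvent (pays 283), no stress test → distressed (pays 194).
Solvent: stress test gives 283 − 50 = 233; no stress test gives 194 − 0 = 194. No deviation. ✓
Distressed: no stress test gives 194 − 0 = 194; stress test gives 283 − 139 = 144. No deviation. ✓
Neither type gains from mimicking the other.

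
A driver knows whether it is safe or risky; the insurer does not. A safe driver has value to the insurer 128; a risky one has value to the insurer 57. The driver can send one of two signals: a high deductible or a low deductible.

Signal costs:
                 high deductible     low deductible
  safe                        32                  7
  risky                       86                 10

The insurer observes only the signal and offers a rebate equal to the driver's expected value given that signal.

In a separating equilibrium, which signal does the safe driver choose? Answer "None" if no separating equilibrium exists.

Try safe → high deductible, risky → low deductible:
  Under separation the insurer infers type exactly: high deductible → safe (pays 128), low deductible → risky (pays 57).
  Safe: high deductible gives 128 − 32 = 96; low deductible gives 57 − 7 = 50. No deviation. ✓
  Risky: low deductible gives 57 − 10 = 47; high deductible gives 128 − 86 = 42. No deviation. ✓
Both hold — the safe type sends high deductible.

high deductible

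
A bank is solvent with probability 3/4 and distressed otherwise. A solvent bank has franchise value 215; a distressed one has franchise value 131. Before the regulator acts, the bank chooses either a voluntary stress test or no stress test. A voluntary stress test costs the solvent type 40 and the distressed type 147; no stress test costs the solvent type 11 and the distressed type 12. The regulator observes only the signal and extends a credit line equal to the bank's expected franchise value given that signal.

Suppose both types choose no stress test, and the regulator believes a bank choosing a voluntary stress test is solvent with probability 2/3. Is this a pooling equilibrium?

On the equilibrium path (no stress test) the regulator holds the prior 3/4 and pays 3/4·215 + 1/4·131 = 194. Off-path (stress test) belief 2/3 gives 2/3·215 + 1/3·131 = 187.
Solvent: no stress test gives 194 − 11 = 183; stress test gives 187 − 40 = 147. Stays. ✓
Distressed: no stress test gives 194 − 12 = 182; stress test gives 187 − 147 = 40. Stays. ✓
Beliefs are Bayes-consistent on-path and both types best-respond.

Yes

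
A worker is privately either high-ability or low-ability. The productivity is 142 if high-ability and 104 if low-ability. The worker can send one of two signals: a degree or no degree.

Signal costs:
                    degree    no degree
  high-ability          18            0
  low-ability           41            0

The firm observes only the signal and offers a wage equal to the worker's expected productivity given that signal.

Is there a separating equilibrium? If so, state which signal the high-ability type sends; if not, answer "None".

degree

Try high-ability → degree, low-ability → no degree:
  Under separation the firm infers type exactly: degree → high-ability (pays 142), no degree → low-ability (pays 104).
  High-ability: degree gives 142 − 18 = 124; no degree gives 104 − 0 = 104. No deviation. ✓
  Low-ability: no degree gives 104 − 0 = 104; degree gives 142 − 41 = 101. No deviation. ✓
Both hold — the high-ability type sends degree.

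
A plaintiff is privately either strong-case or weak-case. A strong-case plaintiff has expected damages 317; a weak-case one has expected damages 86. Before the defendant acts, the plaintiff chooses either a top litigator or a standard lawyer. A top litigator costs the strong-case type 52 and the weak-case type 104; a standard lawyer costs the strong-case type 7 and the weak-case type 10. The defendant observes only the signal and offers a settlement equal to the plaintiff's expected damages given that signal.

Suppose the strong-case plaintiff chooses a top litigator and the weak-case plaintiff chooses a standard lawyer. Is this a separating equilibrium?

If types separate, top litigator earns payment 317 and standard lawyer earns 86.
Strong-case: top litigator gives 317 − 52 = 265; standard lawyer gives 86 − 7 = 79. No deviation. ✓
Weak-case: standard lawyer gives 86 − 10 = 76; top litigator gives 317 − 104 = 213. Would deviate. ✗

No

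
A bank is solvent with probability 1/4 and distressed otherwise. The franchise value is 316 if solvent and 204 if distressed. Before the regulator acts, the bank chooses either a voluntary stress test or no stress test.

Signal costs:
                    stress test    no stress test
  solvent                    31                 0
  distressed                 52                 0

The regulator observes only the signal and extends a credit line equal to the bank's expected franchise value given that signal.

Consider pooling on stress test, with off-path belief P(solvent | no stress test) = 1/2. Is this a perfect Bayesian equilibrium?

No

At the pooled signal (stress test) the regulator holds the prior 1/4 and pays 1/4·316 + 3/4·204 = 232. Off-path (no stress test) belief 1/2 gives 1/2·316 + 1/2·204 = 260.
Solvent: stress test gives 232 − 31 = 201; no stress test gives 260 − 0 = 260. Deviates. ✗
Distressed: stress test gives 232 − 52 = 180; no stress test gives 260 − 0 = 260. Deviates. ✗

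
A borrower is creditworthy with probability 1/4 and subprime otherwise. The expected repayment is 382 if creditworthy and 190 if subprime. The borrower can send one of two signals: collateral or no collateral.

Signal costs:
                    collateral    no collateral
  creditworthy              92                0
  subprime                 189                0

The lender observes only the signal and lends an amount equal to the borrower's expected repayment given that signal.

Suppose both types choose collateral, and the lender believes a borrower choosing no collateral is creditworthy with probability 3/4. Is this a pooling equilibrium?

At the pooled signal (collateral) the lender holds the prior 1/4 and pays 1/4·382 + 3/4·190 = 238. Off-path (no collateral) belief 3/4 gives 3/4·382 + 1/4·190 = 334.
Creditworthy: collateral gives 238 − 92 = 146; no collateral gives 334 − 0 = 334. Deviates. ✗
Subprime: collateral gives 238 − 189 = 49; no collateral gives 334 − 0 = 334. Deviates. ✗

No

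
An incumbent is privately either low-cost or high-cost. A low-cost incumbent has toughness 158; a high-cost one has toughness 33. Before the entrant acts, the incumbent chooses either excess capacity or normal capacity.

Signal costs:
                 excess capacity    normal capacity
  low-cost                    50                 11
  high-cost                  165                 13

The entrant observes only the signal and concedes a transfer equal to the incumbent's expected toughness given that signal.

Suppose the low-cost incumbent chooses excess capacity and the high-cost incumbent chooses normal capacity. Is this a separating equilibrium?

Yes

If types separate, excess capacity earns payment 158 and normal capacity earns 33.
Low-cost: excess capacity gives 158 − 50 = 108; normal capacity gives 33 − 11 = 22. No deviation. ✓
High-cost: normal capacity gives 33 − 13 = 20; excess capacity gives 158 − 165 = -7. No deviation. ✓
Both incentive constraints hold.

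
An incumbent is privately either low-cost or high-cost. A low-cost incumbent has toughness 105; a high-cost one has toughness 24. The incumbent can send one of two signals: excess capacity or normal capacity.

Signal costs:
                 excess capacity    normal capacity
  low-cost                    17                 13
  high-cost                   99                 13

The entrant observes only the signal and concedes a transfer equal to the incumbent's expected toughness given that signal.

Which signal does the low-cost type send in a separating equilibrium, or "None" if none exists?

Try low-cost → excess capacity, high-cost → normal capacity:
  If types separate, excess capacity earns payment 105 and normal capacity earns 24.
  Low-cost: excess capacity gives 105 − 17 = 88; normal capacity gives 24 − 13 = 11. No deviation. ✓
  High-cost: normal capacity gives 24 − 13 = 11; excess capacity gives 105 − 99 = 6. No deviation. ✓
Both hold — the low-cost type sends excess capacity.

excess capacity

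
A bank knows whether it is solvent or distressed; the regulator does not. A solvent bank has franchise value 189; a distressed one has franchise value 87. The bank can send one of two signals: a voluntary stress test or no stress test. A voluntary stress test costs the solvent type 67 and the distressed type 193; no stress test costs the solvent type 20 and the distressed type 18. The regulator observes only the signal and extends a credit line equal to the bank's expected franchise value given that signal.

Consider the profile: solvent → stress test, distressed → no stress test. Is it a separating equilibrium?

If types separate, stress test earns payment 189 and no stress test earns 87.
Solvent: stress test gives 189 − 67 = 122; no stress test gives 87 − 20 = 67. No deviation. ✓
Distressed: no stress test gives 87 − 18 = 69; stress test gives 189 − 193 = -4. No deviation. ✓
Both incentive constraints hold.

Yes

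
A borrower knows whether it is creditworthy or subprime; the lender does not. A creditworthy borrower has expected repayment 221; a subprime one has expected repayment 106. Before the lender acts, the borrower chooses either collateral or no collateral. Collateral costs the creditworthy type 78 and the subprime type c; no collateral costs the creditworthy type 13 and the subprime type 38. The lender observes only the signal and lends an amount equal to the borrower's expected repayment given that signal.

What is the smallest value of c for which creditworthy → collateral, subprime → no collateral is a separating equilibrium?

153

Under separation: collateral → creditworthy (pays 221); no collateral → subprime (pays 106).
Creditworthy: 221 − 78 = 143 ≥ 106 − 13 = 93. Holds regardless of c. ✓
Subprime: 106 − 38 ≥ 221 − c, so c ≥ 221 − 68 = 153.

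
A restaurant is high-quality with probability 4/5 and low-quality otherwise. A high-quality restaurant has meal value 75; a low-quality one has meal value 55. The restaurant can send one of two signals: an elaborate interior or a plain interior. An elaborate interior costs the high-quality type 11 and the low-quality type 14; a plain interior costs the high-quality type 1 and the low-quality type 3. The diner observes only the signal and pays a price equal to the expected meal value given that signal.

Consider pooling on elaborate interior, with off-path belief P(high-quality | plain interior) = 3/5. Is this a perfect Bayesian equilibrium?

No

On the equilibrium path (elaborate interior) the diner holds the prior 4/5 and pays 4/5·75 + 1/5·55 = 71. Off-path (plain interior) belief 3/5 gives 3/5·75 + 2/5·55 = 67.
High-quality: elaborate interior gives 71 − 11 = 60; plain interior gives 67 − 1 = 66. Deviates. ✗
Low-quality: elaborate interior gives 71 − 14 = 57; plain interior gives 67 − 3 = 64. Deviates. ✗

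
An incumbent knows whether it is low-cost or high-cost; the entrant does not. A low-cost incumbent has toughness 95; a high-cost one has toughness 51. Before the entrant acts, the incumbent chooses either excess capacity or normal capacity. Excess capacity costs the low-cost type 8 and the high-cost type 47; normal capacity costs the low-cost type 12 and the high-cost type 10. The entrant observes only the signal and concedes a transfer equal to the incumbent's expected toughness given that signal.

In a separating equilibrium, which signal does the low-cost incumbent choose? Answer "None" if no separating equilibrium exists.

Try low-cost → excess capacity, high-cost → normal capacity:
  Under separation the entrant infers type exactly: excess capacity → low-cost (pays 95), normal capacity → high-cost (pays 51).
  Low-cost: excess capacity gives 95 − 8 = 87; normal capacity gives 51 − 12 = 39. No deviation. ✓
  High-cost: normal capacity gives 51 − 10 = 41; excess capacity gives 95 − 47 = 48. Would deviate. ✗
Try low-cost → normal capacity, high-cost → excess capacity:
  Under separation the entrant infers type exactly: normal capacity → low-cost (pays 95), excess capacity → high-cost (pays 51).
  Low-cost: normal capacity gives 95 − 12 = 83; excess capacity gives 51 − 8 = 43. No deviation. ✓
  High-cost: excess capacity gives 51 − 47 = 4; normal capacity gives 95 − 10 = 85. Would deviate. ✗
Neither assignment is incentive-compatible.

None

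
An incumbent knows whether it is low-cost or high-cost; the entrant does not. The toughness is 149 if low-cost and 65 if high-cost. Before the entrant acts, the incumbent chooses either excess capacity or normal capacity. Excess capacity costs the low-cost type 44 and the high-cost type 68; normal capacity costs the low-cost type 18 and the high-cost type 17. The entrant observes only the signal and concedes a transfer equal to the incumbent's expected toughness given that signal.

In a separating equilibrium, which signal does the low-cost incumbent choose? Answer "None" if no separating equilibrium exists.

Try low-cost → excess capacity, high-cost → normal capacity:
  If types separate, excess capacity earns payment 149 and normal capacity earns 65.
  Low-cost: excess capacity gives 149 − 44 = 105; normal capacity gives 65 − 18 = 47. No deviation. ✓
  High-cost: normal capacity gives 65 − 17 = 48; excess capacity gives 149 − 68 = 81. Would deviate. ✗
Try low-cost → normal capacity, high-cost → excess capacity:
  If types separate, normal capacity earns payment 149 and excess capacity earns 65.
  Low-cost: normal capacity gives 149 − 18 = 131; excess capacity gives 65 − 44 = 21. No deviation. ✓
  High-cost: excess capacity gives 65 − 68 = -3; normal capacity gives 149 − 17 = 132. Would deviate. ✗
Neither assignment is incentive-compatible.

None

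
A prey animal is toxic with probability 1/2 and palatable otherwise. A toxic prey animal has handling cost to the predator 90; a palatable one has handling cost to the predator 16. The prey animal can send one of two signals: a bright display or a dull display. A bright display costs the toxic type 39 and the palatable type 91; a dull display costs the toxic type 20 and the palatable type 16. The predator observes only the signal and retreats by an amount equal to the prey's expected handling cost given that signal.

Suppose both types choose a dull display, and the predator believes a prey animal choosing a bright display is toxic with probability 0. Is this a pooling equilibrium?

Yes

At the pooled signal (dull display) the predator holds the prior 1/2 and pays 1/2·90 + 1/2·16 = 53. Off-path (bright display) belief 0 gives 0·90 + 1·16 = 16.
Toxic: dull display gives 53 − 20 = 33; bright display gives 16 − 39 = -23. Stays. ✓
Palatable: dull display gives 53 − 16 = 37; bright display gives 16 − 91 = -75. Stays. ✓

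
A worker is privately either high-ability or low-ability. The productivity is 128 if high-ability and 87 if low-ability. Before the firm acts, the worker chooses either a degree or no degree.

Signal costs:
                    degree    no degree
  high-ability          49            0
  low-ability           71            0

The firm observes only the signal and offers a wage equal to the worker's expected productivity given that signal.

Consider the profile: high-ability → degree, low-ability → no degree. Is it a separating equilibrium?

If types separate, degree earns payment 128 and no degree earns 87.
High-ability: degree gives 128 − 49 = 79; no degree gives 87 − 0 = 87. Would deviate. ✗
Low-ability: no degree gives 87 − 0 = 87; degree gives 128 − 71 = 57. No deviation. ✓

No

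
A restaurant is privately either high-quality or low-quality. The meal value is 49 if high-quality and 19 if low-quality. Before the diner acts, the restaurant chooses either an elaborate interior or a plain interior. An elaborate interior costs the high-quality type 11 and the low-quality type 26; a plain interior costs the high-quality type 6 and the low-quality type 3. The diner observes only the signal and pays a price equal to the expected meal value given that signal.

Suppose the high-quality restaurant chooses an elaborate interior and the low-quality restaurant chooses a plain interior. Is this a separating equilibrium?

Under separation the diner infers type exactly: elaborate interior → high-quality (pays 49), plain interior → low-quality (pays 19).
High-quality: elaborate interior gives 49 − 11 = 38; plain interior gives 19 − 6 = 13. No deviation. ✓
Low-quality: plain interior gives 19 − 3 = 16; elaborate interior gives 49 − 26 = 23. Would deviate. ✗

No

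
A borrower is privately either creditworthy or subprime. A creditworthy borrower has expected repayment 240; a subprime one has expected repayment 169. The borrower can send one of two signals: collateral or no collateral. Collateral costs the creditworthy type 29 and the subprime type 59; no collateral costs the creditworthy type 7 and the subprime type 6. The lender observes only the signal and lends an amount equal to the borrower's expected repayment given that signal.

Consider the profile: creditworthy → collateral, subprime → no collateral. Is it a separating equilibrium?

No

Under separation the lender infers type exactly: collateral → creditworthy (pays 240), no collateral → subprime (pays 169).
Creditworthy: collateral gives 240 − 29 = 211; no collateral gives 169 − 7 = 162. No deviation. ✓
Subprime: no collateral gives 169 − 6 = 163; collateral gives 240 − 59 = 181. Would deviate. ✗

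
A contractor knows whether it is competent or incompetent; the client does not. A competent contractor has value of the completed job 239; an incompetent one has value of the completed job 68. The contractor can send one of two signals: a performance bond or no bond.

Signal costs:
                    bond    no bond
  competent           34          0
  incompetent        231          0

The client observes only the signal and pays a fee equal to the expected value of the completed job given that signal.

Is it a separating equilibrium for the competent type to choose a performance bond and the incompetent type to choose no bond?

Under separation the client infers type exactly: bond → competent (pays 239), no bond → incompetent (pays 68).
Competent: bond gives 239 − 34 = 205; no bond gives 68 − 0 = 68. No deviation. ✓
Incompetent: no bond gives 68 − 0 = 68; bond gives 239 − 231 = 8. No deviation. ✓
Neither type gains from mimicking the other.

Yes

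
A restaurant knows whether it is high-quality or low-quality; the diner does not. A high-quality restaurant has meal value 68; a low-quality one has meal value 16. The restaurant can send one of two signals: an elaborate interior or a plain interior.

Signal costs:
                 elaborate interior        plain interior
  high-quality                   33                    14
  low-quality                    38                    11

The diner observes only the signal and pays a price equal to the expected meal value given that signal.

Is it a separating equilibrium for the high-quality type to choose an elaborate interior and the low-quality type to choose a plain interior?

No

Under separation the diner infers type exactly: elaborate interior → high-quality (pays 68), plain interior → low-quality (pays 16).
High-quality: elaborate interior gives 68 − 33 = 35; plain interior gives 16 − 14 = 2. No deviation. ✓
Low-quality: plain interior gives 16 − 11 = 5; elaborate interior gives 68 − 38 = 30. Would deviate. ✗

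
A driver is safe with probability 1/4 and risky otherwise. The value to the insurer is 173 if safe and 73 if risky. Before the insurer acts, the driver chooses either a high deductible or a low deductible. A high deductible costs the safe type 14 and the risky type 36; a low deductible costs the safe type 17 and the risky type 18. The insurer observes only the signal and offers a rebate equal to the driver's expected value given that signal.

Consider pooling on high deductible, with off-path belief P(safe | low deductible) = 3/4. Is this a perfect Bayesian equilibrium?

At the pooled signal (high deductible) the insurer holds the prior 1/4 and pays 1/4·173 + 3/4·73 = 98. Off-path (low deductible) belief 3/4 gives 3/4·173 + 1/4·73 = 148.
Safe: high deductible gives 98 − 14 = 84; low deductible gives 148 − 17 = 131. Deviates. ✗
Risky: high deductible gives 98 − 36 = 62; low deductible gives 148 − 18 = 130. Deviates. ✗

No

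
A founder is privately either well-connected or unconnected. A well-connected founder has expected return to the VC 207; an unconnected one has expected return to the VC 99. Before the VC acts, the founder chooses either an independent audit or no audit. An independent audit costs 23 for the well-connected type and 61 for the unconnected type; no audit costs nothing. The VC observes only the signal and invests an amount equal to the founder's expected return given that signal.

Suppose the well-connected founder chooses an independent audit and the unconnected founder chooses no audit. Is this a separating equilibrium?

No

Under separation the VC infers type exactly: audit → well-connected (pays 207), no audit → unconnected (pays 99).
Well-connected: audit gives 207 − 23 = 184; no audit gives 99 − 0 = 99. No deviation. ✓
Unconnected: no audit gives 99 − 0 = 99; audit gives 207 − 61 = 146. Would deviate. ✗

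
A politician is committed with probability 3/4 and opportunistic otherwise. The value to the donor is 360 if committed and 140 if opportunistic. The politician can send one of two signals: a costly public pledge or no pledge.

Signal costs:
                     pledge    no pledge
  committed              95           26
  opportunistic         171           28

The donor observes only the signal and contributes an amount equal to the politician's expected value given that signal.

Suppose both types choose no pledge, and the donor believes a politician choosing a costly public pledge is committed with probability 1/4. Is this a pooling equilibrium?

On the equilibrium path (no pledge) the donor holds the prior 3/4 and pays 3/4·360 + 1/4·140 = 305. Off-path (pledge) belief 1/4 gives 1/4·360 + 3/4·140 = 195.
Committed: no pledge gives 305 − 26 = 279; pledge gives 195 − 95 = 100. Stays. ✓
Opportunistic: no pledge gives 305 − 28 = 277; pledge gives 195 − 171 = 24. Stays. ✓
Beliefs are Bayes-consistent on-path and both types best-respond.

Yes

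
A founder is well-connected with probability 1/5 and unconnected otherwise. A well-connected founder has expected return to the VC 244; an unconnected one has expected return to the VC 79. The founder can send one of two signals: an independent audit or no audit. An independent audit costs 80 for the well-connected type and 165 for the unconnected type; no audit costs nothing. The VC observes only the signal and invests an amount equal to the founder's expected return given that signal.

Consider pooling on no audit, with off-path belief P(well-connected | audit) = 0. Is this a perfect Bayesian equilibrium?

At the pooled signal (no audit) the VC holds the prior 1/5 and pays 1/5·244 + 4/5·79 = 112. Off-path (audit) belief 0 gives 0·244 + 1·79 = 79.
Well-connected: no audit gives 112 − 0 = 112; audit gives 79 − 80 = -1. Stays. ✓
Unconnected: no audit gives 112 − 0 = 112; audit gives 79 − 165 = -86. Stays. ✓

Yes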